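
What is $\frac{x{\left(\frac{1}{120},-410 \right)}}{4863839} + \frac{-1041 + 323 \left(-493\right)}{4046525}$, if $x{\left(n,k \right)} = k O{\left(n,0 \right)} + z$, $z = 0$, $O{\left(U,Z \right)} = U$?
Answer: $- \frac{1871015857313}{47235950662740} \approx -0.03961$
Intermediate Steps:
$x{\left(n,k \right)} = k n$ ($x{\left(n,k \right)} = k n + 0 = k n$)
$\frac{x{\left(\frac{1}{120},-410 \right)}}{4863839} + \frac{-1041 + 323 \left(-493\right)}{4046525} = \frac{\left(-410\right) \frac{1}{120}}{4863839} + \frac{-1041 + 323 \left(-493\right)}{4046525} = \left(-410\right) \frac{1}{120} \cdot \frac{1}{4863839} + \left(-1041 - 159239\right) \frac{1}{4046525} = \left(- \frac{41}{12}\right) \frac{1}{4863839} - \frac{32056}{809305} = - \frac{41}{58366068} - \frac{32056}{809305} = - \frac{1871015857313}{47235950662740}$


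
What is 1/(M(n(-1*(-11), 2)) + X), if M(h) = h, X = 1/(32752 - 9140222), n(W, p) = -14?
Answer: -9107470/127504581 ≈ -0.071429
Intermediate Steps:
X = -1/9107470 (X = 1/(-9107470) = -1/9107470 ≈ -1.0980e-7)
1/(M(n(-1*(-11), 2)) + X) = 1/(-14 - 1/9107470) = 1/(-127504581/9107470) = -9107470/127504581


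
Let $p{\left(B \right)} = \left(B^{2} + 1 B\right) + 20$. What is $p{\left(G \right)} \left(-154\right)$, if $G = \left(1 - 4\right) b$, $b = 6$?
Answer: $-50204$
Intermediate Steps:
$G = -18$ ($G = \left(1 - 4\right) 6 = \left(-3\right) 6 = -18$)
$p{\left(B \right)} = 20 + B + B^{2}$ ($p{\left(B \right)} = \left(B^{2} + B\right) + 20 = \left(B + B^{2}\right) + 20 = 20 + B + B^{2}$)
$p{\left(G \right)} \left(-154\right) = \left(20 - 18 + \left(-18\right)^{2}\right) \left(-154\right) = \left(20 - 18 + 324\right) \left(-154\right) = 326 \left(-154\right) = -50204$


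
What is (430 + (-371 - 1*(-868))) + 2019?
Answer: 2946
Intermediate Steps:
(430 + (-371 - 1*(-868))) + 2019 = (430 + (-371 + 868)) + 2019 = (430 + 497) + 2019 = 927 + 2019 = 2946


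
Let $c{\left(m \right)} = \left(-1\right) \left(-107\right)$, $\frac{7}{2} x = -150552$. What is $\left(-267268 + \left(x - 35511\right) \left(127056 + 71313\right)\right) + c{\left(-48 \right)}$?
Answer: $- \frac{109041540416}{7} \approx -1.5577 \cdot 10^{10}$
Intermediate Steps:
$x = - \frac{301104}{7}$ ($x = \frac{2}{7} \left(-150552\right) = - \frac{301104}{7} \approx -43015.0$)
$c{\left(m \right)} = 107$
$\left(-267268 + \left(x - 35511\right) \left(127056 + 71313\right)\right) + c{\left(-48 \right)} = \left(-267268 + \left(- \frac{301104}{7} - 35511\right) \left(127056 + 71313\right)\right) + 107 = \left(-267268 - \frac{109039670289}{7}\right) + 107 = - \frac{109041541165}{7} + 107 = - \frac{109041540416}{7}$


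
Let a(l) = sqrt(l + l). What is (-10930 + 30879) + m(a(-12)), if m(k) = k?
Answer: 19949 + 2*I*sqrt(6) ≈ 19949.0 + 4.899*I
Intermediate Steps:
a(l) = sqrt(2)*sqrt(l) (a(l) = sqrt(2*l) = sqrt(2)*sqrt(l))
(-10930 + 30879) + m(a(-12)) = (-10930 + 30879) + sqrt(2)*sqrt(-12) = 19949 + sqrt(2)*(2*I*sqrt(3)) = 19949 + 2*I*sqrt(6)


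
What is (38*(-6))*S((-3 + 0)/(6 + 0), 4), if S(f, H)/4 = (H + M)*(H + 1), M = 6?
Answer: -45600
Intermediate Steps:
S(f, H) = 4*(1 + H)*(6 + H) (S(f, H) = 4*((H + 6)*(H + 1)) = 4*((6 + H)*(1 + H)) = 4*((1 + H)*(6 + H)) = 4*(1 + H)*(6 + H))
(38*(-6))*S((-3 + 0)/(6 + 0), 4) = (38*(-6))*(24 + 4*4² + 28*4) = -228*(24 + 4*16 + 112) = -228*(24 + 64 + 112) = -228*200 = -45600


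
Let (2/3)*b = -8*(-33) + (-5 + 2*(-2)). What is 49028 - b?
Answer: 97291/2 ≈ 48646.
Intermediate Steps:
b = 765/2 (b = 3*(-8*(-33) + (-5 + 2*(-2)))/2 = 3*(264 + (-5 - 4))/2 = 3*(264 - 9)/2 = (3/2)*255 = 765/2 ≈ 382.50)
49028 - b = 49028 - 1*765/2 = 49028 - 765/2 = 97291/2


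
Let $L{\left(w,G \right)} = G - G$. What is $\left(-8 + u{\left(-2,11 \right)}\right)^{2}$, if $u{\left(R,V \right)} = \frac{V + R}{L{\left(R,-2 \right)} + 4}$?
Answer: $\frac{529}{16} \approx 33.063$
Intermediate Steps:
$L{\left(w,G \right)} = 0$
$u{\left(R,V \right)} = \frac{R}{4} + \frac{V}{4}$ ($u{\left(R,V \right)} = \frac{V + R}{0 + 4} = \frac{R + V}{4} = \left(R + V\right) \frac{1}{4} = \frac{R}{4} + \frac{V}{4}$)
$\left(-8 + u{\left(-2,11 \right)}\right)^{2} = \left(-8 + \left(\frac{1}{4} \left(-2\right) + \frac{1}{4} \cdot 11\right)\right)^{2} = \left(-8 + \left(- \frac{1}{2} + \frac{11}{4}\right)\right)^{2} = \left(-8 + \frac{9}{4}\right)^{2} = \left(- \frac{23}{4}\right)^{2} = \frac{529}{16}$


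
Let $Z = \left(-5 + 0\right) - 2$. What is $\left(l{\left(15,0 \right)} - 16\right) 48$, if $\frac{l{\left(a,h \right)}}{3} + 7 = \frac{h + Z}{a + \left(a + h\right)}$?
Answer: $- \frac{9048}{5} \approx -1809.6$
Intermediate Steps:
$Z = -7$ ($Z = -5 - 2 = -7$)
$l{\left(a,h \right)} = -21 + \frac{3 \left(-7 + h\right)}{h + 2 a}$ ($l{\left(a,h \right)} = -21 + 3 \frac{h - 7}{a + \left(a + h\right)} = -21 + 3 \frac{-7 + h}{h + 2 a} = -21 + \frac{3 \left(-7 + h\right)}{h + 2 a}$)
$\left(l{\left(15,0 \right)} - 16\right) 48 = \left(\frac{3 \left(-7 - 210 - 0\right)}{0 + 2 \cdot 15} - 16\right) 48 = \left(\frac{3 \left(-7 - 210 + 0\right)}{0 + 30} - 16\right) 48 = \left(3 \cdot \frac{1}{30} \left(-217\right) - 16\right) 48 = \left(- \frac{217}{10} - 16\right) 48 = \left(- \frac{377}{10}\right) 48 = - \frac{9048}{5}$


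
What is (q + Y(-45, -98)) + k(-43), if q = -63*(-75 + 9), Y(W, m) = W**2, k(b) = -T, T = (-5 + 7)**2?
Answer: 6179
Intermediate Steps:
T = 4 (T = 2**2 = 4)
k(b) = -4 (k(b) = -1*4 = -4)
q = 4158 (q = -63*(-66) = 4158)
(q + Y(-45, -98)) + k(-43) = (4158 + (-45)**2) - 4 = (4158 + 2025) - 4 = 6183 - 4 = 6179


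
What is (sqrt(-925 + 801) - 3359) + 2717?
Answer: -642 + 2*I*sqrt(31) ≈ -642.0 + 11.136*I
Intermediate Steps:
(sqrt(-925 + 801) - 3359) + 2717 = (sqrt(-124) - 3359) + 2717 = (2*I*sqrt(31) - 3359) + 2717 = (-3359 + 2*I*sqrt(31)) + 2717 = -642 + 2*I*sqrt(31)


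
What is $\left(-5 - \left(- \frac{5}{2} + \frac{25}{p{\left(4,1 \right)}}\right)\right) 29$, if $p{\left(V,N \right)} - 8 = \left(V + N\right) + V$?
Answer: $- \frac{3915}{34} \approx -115.15$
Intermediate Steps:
$p{\left(V,N \right)} = 8 + N + 2 V$ ($p{\left(V,N \right)} = 8 + \left(\left(V + N\right) + V\right) = 8 + \left(\left(N + V\right) + V\right) = 8 + \left(N + 2 V\right) = 8 + N + 2 V$)
$\left(-5 - \left(- \frac{5}{2} + \frac{25}{p{\left(4,1 \right)}}\right)\right) 29 = \left(-5 - \left(- \frac{5}{2} + \frac{25}{8 + 1 + 2 \cdot 4}\right)\right) 29 = \left(-5 - \left(- \frac{5}{2} + \frac{25}{8 + 1 + 8}\right)\right) 29 = \left(-5 + \left(\frac{5}{2} - \frac{25}{17}\right)\right) 29 = \left(-5 + \frac{35}{34}\right) 29 = \left(- \frac{135}{34}\right) 29 = - \frac{3915}{34}$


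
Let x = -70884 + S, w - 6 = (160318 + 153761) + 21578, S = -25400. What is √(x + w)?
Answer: √239379 ≈ 489.26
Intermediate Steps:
w = 335663 (w = 6 + ((160318 + 153761) + 21578) = 6 + (314079 + 21578) = 6 + 335657 = 335663)
x = -96284 (x = -70884 - 25400 = -96284)
√(x + w) = √(-96284 + 335663) = √239379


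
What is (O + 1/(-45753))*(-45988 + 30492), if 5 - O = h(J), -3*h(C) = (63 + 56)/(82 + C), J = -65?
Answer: -5199233416/45753 ≈ -1.1364e+5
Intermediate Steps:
h(C) = -119/(3*(82 + C)) (h(C) = -(63 + 56)/(3*(82 + C)) = -119/(3*(82 + C)))
O = 22/3 (O = 5 - (-119)/(246 + 3*(-65)) = 5 - (-119)/(246 - 195) = 5 - (-119)/51 = 5 - 1*(-7/3) = 5 + 7/3 = 22/3 ≈ 7.3333)
(O + 1/(-45753))*(-45988 + 30492) = (22/3 + 1/(-45753))*(-45988 + 30492) = (22/3 - 1/45753)*(-15496) = (335521/45753)*(-15496) = -5199233416/45753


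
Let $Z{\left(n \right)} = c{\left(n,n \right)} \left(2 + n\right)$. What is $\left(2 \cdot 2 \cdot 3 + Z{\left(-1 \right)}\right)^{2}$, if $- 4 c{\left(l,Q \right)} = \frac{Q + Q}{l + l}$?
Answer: $\frac{2209}{16} \approx 138.06$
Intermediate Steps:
$c{\left(l,Q \right)} = - \frac{Q}{4 l}$ ($c{\left(l,Q \right)} = - \frac{\left(Q + Q\right) \frac{1}{l + l}}{4} = - \frac{2 Q \frac{1}{2 l}}{4} = - \frac{Q \frac{1}{l}}{4} = - \frac{Q}{4 l}$)
$Z{\left(n \right)} = - \frac{1}{2} - \frac{n}{4}$ ($Z{\left(n \right)} = - \frac{n}{4 n} \left(2 + n\right) = - \frac{2 + n}{4} = - \frac{1}{2} - \frac{n}{4}$)
$\left(2 \cdot 2 \cdot 3 + Z{\left(-1 \right)}\right)^{2} = \left(2 \cdot 2 \cdot 3 - \frac{1}{4}\right)^{2} = \left(4 \cdot 3 + \left(- \frac{1}{2} + \frac{1}{4}\right)\right)^{2} = \left(12 - \frac{1}{4}\right)^{2} = \left(\frac{47}{4}\right)^{2} = \frac{2209}{16}$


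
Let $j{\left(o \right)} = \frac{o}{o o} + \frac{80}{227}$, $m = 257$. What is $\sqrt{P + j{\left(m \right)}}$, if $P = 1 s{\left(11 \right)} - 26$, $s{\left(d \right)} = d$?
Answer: $\frac{3 i \sqrt{5537654558}}{58339} \approx 3.8267 i$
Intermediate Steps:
$j{\left(o \right)} = \frac{80}{227} + \frac{1}{o}$ ($j{\left(o \right)} = \frac{o}{o^{2}} + 80 \cdot \frac{1}{227} = \frac{o}{o^{2}} + \frac{80}{227} = \frac{1}{o} + \frac{80}{227} = \frac{80}{227} + \frac{1}{o}$)
$P = -15$ ($P = 1 \cdot 11 - 26 = 11 - 26 = -15$)
$\sqrt{P + j{\left(m \right)}} = \sqrt{-15 + \left(\frac{80}{227} + \frac{1}{257}\right)} = \sqrt{-15 + \frac{20787}{58339}} = \sqrt{- \frac{854298}{58339}} = \frac{3 i \sqrt{5537654558}}{58339}$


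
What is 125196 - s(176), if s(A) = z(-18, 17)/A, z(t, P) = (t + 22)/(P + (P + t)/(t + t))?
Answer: 844196619/6743 ≈ 1.2520e+5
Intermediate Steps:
z(t, P) = (22 + t)/(P + (P + t)/(2*t)) (z(t, P) = (22 + t)/(P + (P + t)/((2*t))) = (22 + t)/(P + (P + t)*(1/(2*t))) = (22 + t)/(P + (P + t)/(2*t)))
s(A) = 144/(613*A) (s(A) = (2*(-18)*(22 - 18)/(17 - 18 + 2*17*(-18)))/A = (2*(-18)*4/(17 - 18 - 612))/A = (2*(-18)*4/(-613))/A = (2*(-18)*(-1/613)*4)/A = 144/(613*A))
125196 - s(176) = 125196 - 144/(613*176) = 125196 - 1*9/6743 = 125196 - 9/6743 = 844196619/6743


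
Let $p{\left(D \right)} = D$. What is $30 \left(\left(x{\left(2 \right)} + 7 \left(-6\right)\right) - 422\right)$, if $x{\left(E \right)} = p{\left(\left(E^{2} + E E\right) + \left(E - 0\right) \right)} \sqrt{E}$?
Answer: $-13920 + 300 \sqrt{2} \approx -13496.0$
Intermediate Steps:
$x{\left(E \right)} = \sqrt{E} \left(E + 2 E^{2}\right)$ ($x{\left(E \right)} = \left(\left(E^{2} + E E\right) + \left(E - 0\right)\right) \sqrt{E} = \left(\left(E^{2} + E^{2}\right) + \left(E + 0\right)\right) \sqrt{E} = \left(2 E^{2} + E\right) \sqrt{E} = \left(E + 2 E^{2}\right) \sqrt{E} = \sqrt{E} \left(E + 2 E^{2}\right)$)
$30 \left(\left(x{\left(2 \right)} + 7 \left(-6\right)\right) - 422\right) = 30 \left(\left(2^{\frac{3}{2}} \left(1 + 2 \cdot 2\right) + 7 \left(-6\right)\right) - 422\right) = 30 \left(\left(2 \sqrt{2} \left(1 + 4\right) - 42\right) - 422\right) = 30 \left(\left(2 \sqrt{2} \cdot 5 - 42\right) - 422\right) = 30 \left(\left(10 \sqrt{2} - 42\right) - 422\right) = 30 \left(\left(-42 + 10 \sqrt{2}\right) - 422\right) = 30 \left(-464 + 10 \sqrt{2}\right) = -13920 + 300 \sqrt{2}$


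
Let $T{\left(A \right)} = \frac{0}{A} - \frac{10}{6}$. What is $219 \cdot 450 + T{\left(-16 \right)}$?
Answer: $\frac{295645}{3} \approx 98548.0$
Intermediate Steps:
$T{\left(A \right)} = - \frac{5}{3}$ ($T{\left(A \right)} = 0 - \frac{5}{3} = - \frac{5}{3}$)
$219 \cdot 450 + T{\left(-16 \right)} = 219 \cdot 450 - \frac{5}{3} = 98550 - \frac{5}{3} = \frac{295645}{3}$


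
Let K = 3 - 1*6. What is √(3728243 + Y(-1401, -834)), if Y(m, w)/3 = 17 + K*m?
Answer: √3740903 ≈ 1934.1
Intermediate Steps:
K = -3 (K = 3 - 6 = -3)
Y(m, w) = 51 - 9*m (Y(m, w) = 3*(17 - 3*m) = 51 - 9*m)
√(3728243 + Y(-1401, -834)) = √(3728243 + (51 - 9*(-1401))) = √(3728243 + (51 + 12609)) = √(3728243 + 12660) = √3740903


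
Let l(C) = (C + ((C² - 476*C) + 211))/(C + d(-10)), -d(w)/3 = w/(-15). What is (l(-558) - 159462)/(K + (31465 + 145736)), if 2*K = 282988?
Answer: -2567867/5099120 ≈ -0.50359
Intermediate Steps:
d(w) = w/5 (d(w) = -3*w/(-15) = -3*w*(-1)/15 = -(-1)*w/5 = w/5)
K = 141494 (K = (½)*282988 = 141494)
l(C) = (211 + C² - 475*C)/(-2 + C) (l(C) = (C + ((C² - 476*C) + 211))/(C + (⅕)*(-10)) = (C + (211 + C² - 476*C))/(C - 2) = (211 + C² - 475*C)/(-2 + C))
(l(-558) - 159462)/(K + (31465 + 145736)) = ((211 + (-558)² - 475*(-558))/(-2 - 558) - 159462)/(141494 + (31465 + 145736)) = ((211 + 311364 + 265050)/(-560) - 159462)/(141494 + 177201) = (-1/560*576625 - 159462)/318695 = (-16475/16 - 159462)*(1/318695) = -2567867/16*1/318695 = -2567867/5099120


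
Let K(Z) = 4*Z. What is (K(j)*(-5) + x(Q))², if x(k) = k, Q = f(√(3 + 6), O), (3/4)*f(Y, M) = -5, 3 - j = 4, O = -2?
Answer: 1600/9 ≈ 177.78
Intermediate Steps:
j = -1 (j = 3 - 1*4 = 3 - 4 = -1)
f(Y, M) = -20/3 (f(Y, M) = (4/3)*(-5) = -20/3)
Q = -20/3 ≈ -6.6667
(K(j)*(-5) + x(Q))² = ((4*(-1))*(-5) - 20/3)² = (-4*(-5) - 20/3)² = (20 - 20/3)² = (40/3)² = 1600/9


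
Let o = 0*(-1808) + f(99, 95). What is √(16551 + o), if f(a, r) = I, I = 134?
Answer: √16685 ≈ 129.17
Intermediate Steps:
f(a, r) = 134
o = 134 (o = 0*(-1808) + 134 = 0 + 134 = 134)
√(16551 + o) = √(16551 + 134) = √16685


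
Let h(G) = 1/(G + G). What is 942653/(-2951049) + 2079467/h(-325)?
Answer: -3988795858016603/2951049 ≈ -1.3517e+9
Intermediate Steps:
h(G) = 1/(2*G)
942653/(-2951049) + 2079467/h(-325) = 942653/(-2951049) + 2079467/(((1/2)/(-325))) = 942653*(-1/2951049) + 2079467/(((1/2)*(-1/325))) = -942653/2951049 + 2079467/(-1/650) = -942653/2951049 + 2079467*(-650) = -942653/2951049 - 1351653550 = -3988795858016603/2951049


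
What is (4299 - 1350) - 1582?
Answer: 1367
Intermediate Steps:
(4299 - 1350) - 1582 = 2949 - 1582 = 1367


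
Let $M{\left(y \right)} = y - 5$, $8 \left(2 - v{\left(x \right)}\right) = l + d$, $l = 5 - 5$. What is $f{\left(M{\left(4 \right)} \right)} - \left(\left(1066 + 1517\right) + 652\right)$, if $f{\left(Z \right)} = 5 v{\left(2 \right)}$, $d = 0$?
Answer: $-3225$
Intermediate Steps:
$l = 0$
$v{\left(x \right)} = 2$ ($v{\left(x \right)} = 2 - \frac{0 + 0}{8} = 2 - 0 = 2 + 0 = 2$)
$M{\left(y \right)} = -5 + y$ ($M{\left(y \right)} = y - 5 = -5 + y$)
$f{\left(Z \right)} = 10$ ($f{\left(Z \right)} = 5 \cdot 2 = 10$)
$f{\left(M{\left(4 \right)} \right)} - \left(\left(1066 + 1517\right) + 652\right) = 10 - \left(\left(1066 + 1517\right) + 652\right) = 10 - \left(2583 + 652\right) = 10 - 3235 = -3225$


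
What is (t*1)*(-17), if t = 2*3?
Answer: -102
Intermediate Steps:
t = 6
(t*1)*(-17) = (6*1)*(-17) = 6*(-17) = -102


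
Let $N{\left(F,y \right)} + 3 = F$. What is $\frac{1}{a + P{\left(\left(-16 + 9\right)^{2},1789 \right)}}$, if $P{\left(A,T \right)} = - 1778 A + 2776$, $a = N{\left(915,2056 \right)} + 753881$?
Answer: $\frac{1}{670447} \approx 1.4915 \cdot 10^{-6}$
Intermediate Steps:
$N{\left(F,y \right)} = -3 + F$
$a = 754793$ ($a = \left(-3 + 915\right) + 753881 = 912 + 753881 = 754793$)
$P{\left(A,T \right)} = 2776 - 1778 A$
$\frac{1}{a + P{\left(\left(-16 + 9\right)^{2},1789 \right)}} = \frac{1}{754793 + \left(2776 - 1778 \left(-16 + 9\right)^{2}\right)} = \frac{1}{754793 + \left(2776 - 1778 \left(-7\right)^{2}\right)} = \frac{1}{754793 + \left(2776 - 87122\right)} = \frac{1}{754793 - 84346} = \frac{1}{670447}$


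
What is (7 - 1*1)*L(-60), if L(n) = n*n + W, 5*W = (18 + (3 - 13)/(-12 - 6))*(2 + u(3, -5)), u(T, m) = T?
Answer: 65134/3 ≈ 21711.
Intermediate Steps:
W = 167/9 (W = ((18 + (3 - 13)/(-12 - 6))*(2 + 3))/5 = ((18 - 10/(-18))*5)/5 = ((18 - 10*(-1/18))*5)/5 = ((18 + 5/9)*5)/5 = ((167/9)*5)/5 = (1/5)*(835/9) = 167/9 ≈ 18.556)
L(n) = 167/9 + n**2 (L(n) = n*n + 167/9 = n**2 + 167/9 = 167/9 + n**2)
(7 - 1*1)*L(-60) = (7 - 1*1)*(167/9 + (-60)**2) = (7 - 1)*(167/9 + 3600) = 6*(32567/9) = 65134/3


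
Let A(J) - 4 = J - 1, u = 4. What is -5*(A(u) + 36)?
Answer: -215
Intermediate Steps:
A(J) = 3 + J (A(J) = 4 + (J - 1) = 4 + (-1 + J) = 3 + J)
-5*(A(u) + 36) = -5*((3 + 4) + 36) = -5*(7 + 36) = -5*43 = -215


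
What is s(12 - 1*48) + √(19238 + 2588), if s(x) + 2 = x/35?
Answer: -106/35 + √21826 ≈ 144.71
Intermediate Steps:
s(x) = -2 + x/35
s(12 - 1*48) + √(19238 + 2588) = (-2 + (12 - 1*48)/35) + √(19238 + 2588) = (-2 + (12 - 48)/35) + √21826 = (-2 + (1/35)*(-36)) + √21826 = (-2 - 36/35) + √21826 = -106/35 + √21826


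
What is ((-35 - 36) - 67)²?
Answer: 19044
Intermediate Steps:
((-35 - 36) - 67)² = (-71 - 67)² = (-138)² = 19044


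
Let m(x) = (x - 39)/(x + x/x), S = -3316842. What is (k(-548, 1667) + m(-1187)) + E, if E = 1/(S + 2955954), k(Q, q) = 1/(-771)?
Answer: 56783168479/54999692088 ≈ 1.0324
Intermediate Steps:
k(Q, q) = -1/771
E = -1/360888 (E = 1/(-3316842 + 2955954) = 1/(-360888) = -1/360888 ≈ -2.7709e-6)
m(x) = (-39 + x)/(1 + x) (m(x) = (-39 + x)/(x + 1) = (-39 + x)/(1 + x))
(k(-548, 1667) + m(-1187)) + E = (-1/771 + (-39 - 1187)/(1 - 1187)) - 1/360888 = (-1/771 - 1226/(-1186)) - 1/360888 = (-1/771 - 1/1186*(-1226)) - 1/360888 = (-1/771 + 613/593) - 1/360888 = 472030/457203 - 1/360888 = 56783168479/54999692088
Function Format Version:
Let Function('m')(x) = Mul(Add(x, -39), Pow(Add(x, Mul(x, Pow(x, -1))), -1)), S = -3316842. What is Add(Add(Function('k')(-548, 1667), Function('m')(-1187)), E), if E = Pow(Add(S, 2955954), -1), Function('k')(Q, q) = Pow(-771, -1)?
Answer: Rational(56783168479, 54999692088) ≈ 1.0324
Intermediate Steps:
Function('k')(Q, q) = Rational(-1, 771)
E = Rational(-1, 360888) (E = Pow(Add(-3316842, 2955954), -1) = Pow(-360888, -1) = Rational(-1, 360888) ≈ -2.7709e-6)
Function('m')(x) = Mul(Pow(Add(1, x), -1), Add(-39, x)) (Function('m')(x) = Mul(Add(-39, x), Pow(Add(x, 1), -1)) = Mul(Add(-39, x), Pow(Add(1, x), -1)) = Mul(Pow(Add(1, x), -1), Add(-39, x)))
Add(Add(Function('k')(-548, 1667), Function('m')(-1187)), E) = Add(Add(Rational(-1, 771), Mul(Pow(Add(1, -1187), -1), Add(-39, -1187))), Rational(-1, 360888)) = Add(Add(Rational(-1, 771), Mul(Pow(-1186, -1), -1226)), Rational(-1, 360888)) = Add(Add(Rational(-1, 771), Mul(Rational(-1, 1186), -1226)), Rational(-1, 360888)) = Add(Add(Rational(-1, 771), Rational(613, 593)), Rational(-1, 360888)) = Add(Rational(472030, 457203), Rational(-1, 360888)) = Rational(56783168479, 54999692088)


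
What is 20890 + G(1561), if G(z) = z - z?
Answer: 20890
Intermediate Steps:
G(z) = 0
20890 + G(1561) = 20890 + 0 = 20890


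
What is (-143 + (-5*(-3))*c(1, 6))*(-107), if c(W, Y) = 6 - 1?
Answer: 7276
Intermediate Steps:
c(W, Y) = 5
(-143 + (-5*(-3))*c(1, 6))*(-107) = (-143 - 5*(-3)*5)*(-107) = (-143 + 15*5)*(-107) = (-143 + 75)*(-107) = -68*(-107) = 7276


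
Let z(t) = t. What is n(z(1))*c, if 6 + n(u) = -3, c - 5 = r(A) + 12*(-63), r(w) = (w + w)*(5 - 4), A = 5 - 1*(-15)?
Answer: 6399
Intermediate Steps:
A = 20 (A = 5 + 15 = 20)
r(w) = 2*w (r(w) = (2*w)*1 = 2*w)
c = -711 (c = 5 + (2*20 + 12*(-63)) = 5 + (40 - 756) = 5 - 716 = -711)
n(u) = -9 (n(u) = -6 - 3 = -9)
n(z(1))*c = -9*(-711) = 6399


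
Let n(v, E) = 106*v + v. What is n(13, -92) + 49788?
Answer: 51179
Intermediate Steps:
n(v, E) = 107*v
n(13, -92) + 49788 = 107*13 + 49788 = 1391 + 49788 = 51179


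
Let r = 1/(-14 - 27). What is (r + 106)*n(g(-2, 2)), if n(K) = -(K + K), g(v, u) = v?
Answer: 17380/41 ≈ 423.90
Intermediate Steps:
r = -1/41 (r = 1/(-41) = -1/41 ≈ -0.024390)
n(K) = -2*K
(r + 106)*n(g(-2, 2)) = (-1/41 + 106)*(-2*(-2)) = (4345/41)*4 = 17380/41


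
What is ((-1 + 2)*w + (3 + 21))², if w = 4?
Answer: 784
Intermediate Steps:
((-1 + 2)*w + (3 + 21))² = ((-1 + 2)*4 + (3 + 21))² = (1*4 + 24)² = (4 + 24)² = 28² = 784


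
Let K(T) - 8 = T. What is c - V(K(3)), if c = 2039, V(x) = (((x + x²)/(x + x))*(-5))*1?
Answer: 2069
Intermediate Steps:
K(T) = 8 + T
V(x) = -5*(x + x²)/(2*x) (V(x) = (((x + x²)/((2*x)))*(-5))*1 = (((x + x²)*(1/(2*x)))*(-5))*1 = (((x + x²)/(2*x))*(-5))*1 = -5*(x + x²)/(2*x)*1 = -5*(x + x²)/(2*x))
c - V(K(3)) = 2039 - (-5/2 - 5*(8 + 3)/2) = 2039 - (-5/2 - 5/2*11) = 2039 - (-5/2 - 55/2) = 2039 - 1*(-30) = 2039 + 30 = 2069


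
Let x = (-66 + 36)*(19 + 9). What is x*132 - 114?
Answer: -110994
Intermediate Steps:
x = -840 (x = -30*28 = -840)
x*132 - 114 = -840*132 - 114 = -110880 - 114 = -110994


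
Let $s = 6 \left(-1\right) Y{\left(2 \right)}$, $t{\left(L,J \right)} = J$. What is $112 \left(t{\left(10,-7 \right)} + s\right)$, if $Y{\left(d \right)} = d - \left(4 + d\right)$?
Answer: $1904$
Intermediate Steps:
$Y{\left(d \right)} = -4$ ($Y{\left(d \right)} = d - \left(4 + d\right) = -4$)
$s = 24$ ($s = 6 \left(-1\right) \left(-4\right) = \left(-6\right) \left(-4\right) = 24$)
$112 \left(t{\left(10,-7 \right)} + s\right) = 112 \left(-7 + 24\right) = 112 \cdot 17 = 1904$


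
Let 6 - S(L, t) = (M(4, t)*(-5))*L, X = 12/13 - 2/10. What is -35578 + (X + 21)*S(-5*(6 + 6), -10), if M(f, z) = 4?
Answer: -3998498/65 ≈ -61515.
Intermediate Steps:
X = 47/65 (X = 12*(1/13) - 2*⅒ = 12/13 - ⅕ = 47/65 ≈ 0.72308)
S(L, t) = 6 + 20*L (S(L, t) = 6 - 4*(-5)*L = 6 - (-20)*L = 6 + 20*L)
-35578 + (X + 21)*S(-5*(6 + 6), -10) = -35578 + (47/65 + 21)*(6 + 20*(-5*(6 + 6))) = -35578 + 1412*(6 + 20*(-5*12))/65 = -35578 + 1412*(6 + 20*(-60))/65 = -35578 + 1412*(6 - 1200)/65 = -35578 + (1412/65)*(-1194) = -35578 - 1685928/65 = -3998498/65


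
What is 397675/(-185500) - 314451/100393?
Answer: -3930177871/744916060 ≈ -5.2760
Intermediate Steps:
397675/(-185500) - 314451/100393 = 397675*(-1/185500) - 314451*1/100393 = -15907/7420 - 314451/100393 = -3930177871/744916060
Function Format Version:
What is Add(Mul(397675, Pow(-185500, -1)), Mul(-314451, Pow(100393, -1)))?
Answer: Rational(-3930177871, 744916060) ≈ -5.2760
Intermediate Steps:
Add(Mul(397675, Pow(-185500, -1)), Mul(-314451, Pow(100393, -1))) = Add(Mul(397675, Rational(-1, 185500)), Mul(-314451, Rational(1, 100393))) = Add(Rational(-15907, 7420), Rational(-314451, 100393)) = Rational(-3930177871, 744916060)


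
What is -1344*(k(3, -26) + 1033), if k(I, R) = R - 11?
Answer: -1338624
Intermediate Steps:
k(I, R) = -11 + R
-1344*(k(3, -26) + 1033) = -1344*((-11 - 26) + 1033) = -1344*(-37 + 1033) = -1344*996 = -1338624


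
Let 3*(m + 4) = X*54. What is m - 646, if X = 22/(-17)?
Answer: -11446/17 ≈ -673.29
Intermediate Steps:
X = -22/17 (X = 22*(-1/17) = -22/17 ≈ -1.2941)
m = -464/17 (m = -4 + (-22/17*54)/3 = -4 + (⅓)*(-1188/17) = -4 - 396/17 = -464/17 ≈ -27.294)
m - 646 = -464/17 - 646 = -11446/17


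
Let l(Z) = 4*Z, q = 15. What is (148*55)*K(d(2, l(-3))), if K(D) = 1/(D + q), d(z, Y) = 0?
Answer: 1628/3 ≈ 542.67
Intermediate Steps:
K(D) = 1/(15 + D) (K(D) = 1/(D + 15) = 1/(15 + D))
(148*55)*K(d(2, l(-3))) = (148*55)/(15 + 0) = 8140/15 = 8140*(1/15) = 1628/3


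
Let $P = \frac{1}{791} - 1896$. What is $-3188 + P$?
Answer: $- \frac{4021443}{791} \approx -5084.0$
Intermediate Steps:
$P = - \frac{1499735}{791}$ ($P = \frac{1}{791} - 1896 = - \frac{1499735}{791} \approx -1896.0$)
$-3188 + P = -3188 - \frac{1499735}{791} = - \frac{4021443}{791}$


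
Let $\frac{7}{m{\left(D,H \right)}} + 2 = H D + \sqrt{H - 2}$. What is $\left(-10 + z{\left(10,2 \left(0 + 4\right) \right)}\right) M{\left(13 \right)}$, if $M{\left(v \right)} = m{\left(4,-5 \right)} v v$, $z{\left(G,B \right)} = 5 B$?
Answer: $- \frac{780780}{491} - \frac{35490 i \sqrt{7}}{491} \approx -1590.2 - 191.24 i$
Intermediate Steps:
$m{\left(D,H \right)} = \frac{7}{-2 + \sqrt{-2 + H} + D H}$ ($m{\left(D,H \right)} = \frac{7}{-2 + \left(H D + \sqrt{H - 2}\right)} = \frac{7}{-2 + \left(D H + \sqrt{-2 + H}\right)} = \frac{7}{-2 + \left(\sqrt{-2 + H} + D H\right)} = \frac{7}{-2 + \sqrt{-2 + H} + D H}$)
$M{\left(v \right)} = \frac{7 v^{2}}{-22 + i \sqrt{7}}$ ($M{\left(v \right)} = \frac{7}{-2 + \sqrt{-2 - 5} + 4 \left(-5\right)} v v = \frac{7}{-2 + \sqrt{-7} - 20} v v = \frac{7}{-2 + i \sqrt{7} - 20} v v = \frac{7}{-22 + i \sqrt{7}} v v = \frac{7 v}{-22 + i \sqrt{7}} v = \frac{7 v^{2}}{-22 + i \sqrt{7}}$)
$\left(-10 + z{\left(10,2 \left(0 + 4\right) \right)}\right) M{\left(13 \right)} = \left(-10 + 5 \cdot 2 \left(0 + 4\right)\right) \left(- \frac{154 \cdot 13^{2}}{491} - \frac{7 i \sqrt{7} \cdot 13^{2}}{491}\right) = \left(-10 + 5 \cdot 2 \cdot 4\right) \left(\left(- \frac{154}{491}\right) 169 - \frac{7}{491} i \sqrt{7} \cdot 169\right) = \left(-10 + 5 \cdot 8\right) \left(- \frac{26026}{491} - \frac{1183 i \sqrt{7}}{491}\right) = \left(-10 + 40\right) \left(- \frac{26026}{491} - \frac{1183 i \sqrt{7}}{491}\right) = 30 \left(- \frac{26026}{491} - \frac{1183 i \sqrt{7}}{491}\right) = - \frac{780780}{491} - \frac{35490 i \sqrt{7}}{491}$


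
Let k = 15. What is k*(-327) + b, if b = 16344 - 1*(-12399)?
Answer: 23838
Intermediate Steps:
b = 28743 (b = 16344 + 12399 = 28743)
k*(-327) + b = 15*(-327) + 28743 = -4905 + 28743 = 23838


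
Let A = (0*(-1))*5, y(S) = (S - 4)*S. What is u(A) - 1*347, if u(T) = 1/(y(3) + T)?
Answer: -1042/3 ≈ -347.33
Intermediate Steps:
y(S) = S*(-4 + S) (y(S) = (-4 + S)*S = S*(-4 + S))
A = 0 (A = 0*5 = 0)
u(T) = 1/(-3 + T) (u(T) = 1/(3*(-4 + 3) + T) = 1/(3*(-1) + T) = 1/(-3 + T))
u(A) - 1*347 = 1/(-3 + 0) - 1*347 = 1/(-3) - 347 = -⅓ - 347 = -1042/3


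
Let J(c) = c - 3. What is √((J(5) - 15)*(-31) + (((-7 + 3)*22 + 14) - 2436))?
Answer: 7*I*√43 ≈ 45.902*I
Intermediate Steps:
J(c) = -3 + c
√((J(5) - 15)*(-31) + (((-7 + 3)*22 + 14) - 2436)) = √(((-3 + 5) - 15)*(-31) + (((-7 + 3)*22 + 14) - 2436)) = √((2 - 15)*(-31) + ((-4*22 + 14) - 2436)) = √(-13*(-31) + ((-88 + 14) - 2436)) = √(403 + (-74 - 2436)) = √(403 - 2510) = √(-2107) = 7*I*√43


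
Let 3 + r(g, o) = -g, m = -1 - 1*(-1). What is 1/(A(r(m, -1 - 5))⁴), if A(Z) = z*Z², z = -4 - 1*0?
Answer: 1/1679616 ≈ 5.9537e-7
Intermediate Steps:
m = 0 (m = -1 + 1 = 0)
r(g, o) = -3 - g
z = -4 (z = -4 + 0 = -4)
A(Z) = -4*Z²
1/(A(r(m, -1 - 5))⁴) = 1/((-4*(-3 - 1*0)²)⁴) = 1/((-4*(-3 + 0)²)⁴) = 1/((-4*(-3)²)⁴) = 1/((-4*9)⁴) = 1/((-36)⁴) = 1/1679616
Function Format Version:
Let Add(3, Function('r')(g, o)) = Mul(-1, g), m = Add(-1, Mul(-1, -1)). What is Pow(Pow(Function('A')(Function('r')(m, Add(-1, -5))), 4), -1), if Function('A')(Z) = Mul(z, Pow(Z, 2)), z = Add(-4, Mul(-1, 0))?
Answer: Rational(1, 1679616) ≈ 5.9537e-7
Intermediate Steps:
m = 0 (m = Add(-1, 1) = 0)
Function('r')(g, o) = Add(-3, Mul(-1, g))
z = -4 (z = Add(-4, 0) = -4)
Function('A')(Z) = Mul(-4, Pow(Z, 2))
Pow(Pow(Function('A')(Function('r')(m, Add(-1, -5))), 4), -1) = Pow(Pow(Mul(-4, Pow(Add(-3, Mul(-1, 0)), 2)), 4), -1) = Pow(Pow(Mul(-4, Pow(Add(-3, 0), 2)), 4), -1) = Pow(Pow(Mul(-4, Pow(-3, 2)), 4), -1) = Pow(Pow(Mul(-4, 9), 4), -1) = Pow(Pow(-36, 4), -1) = Pow(1679616, -1) = Rational(1, 1679616)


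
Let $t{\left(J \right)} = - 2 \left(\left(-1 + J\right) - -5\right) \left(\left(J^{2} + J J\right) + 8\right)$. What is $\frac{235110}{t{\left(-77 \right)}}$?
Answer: $\frac{6915}{50954} \approx 0.13571$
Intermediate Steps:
$t{\left(J \right)} = \left(-8 - 2 J\right) \left(8 + 2 J^{2}\right)$ ($t{\left(J \right)} = - 2 \left(\left(-1 + J\right) + 5\right) \left(\left(J^{2} + J^{2}\right) + 8\right) = - 2 \left(4 + J\right) \left(2 J^{2} + 8\right) = \left(-8 - 2 J\right) \left(8 + 2 J^{2}\right)$)
$\frac{235110}{t{\left(-77 \right)}} = \frac{235110}{-64 - -1232 - 16 \left(-77\right)^{2} - 4 \left(-77\right)^{3}} = \frac{235110}{-64 + 1232 - 94864 - -1826132} = \frac{235110}{-64 + 1232 - 94864 + 1826132} = \frac{235110}{1732436} = 235110 \cdot \frac{1}{1732436} = \frac{6915}{50954}$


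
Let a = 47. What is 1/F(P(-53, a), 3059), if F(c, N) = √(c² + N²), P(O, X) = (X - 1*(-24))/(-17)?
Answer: 17*√108172682/540863410 ≈ 0.00032690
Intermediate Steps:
P(O, X) = -24/17 - X/17 (P(O, X) = (X + 24)*(-1/17) = (24 + X)*(-1/17) = -24/17 - X/17)
F(c, N) = √(N² + c²)
1/F(P(-53, a), 3059) = 1/(√(3059² + (-24/17 - 1/17*47)²)) = 1/(√(9357481 + (-24/17 - 47/17)²)) = 1/(√(9357481 + (-71/17)²)) = 1/(√(9357481 + 5041/289)) = 1/(√(2704317050/289)) = 1/(5*√108172682/17) = 17*√108172682/540863410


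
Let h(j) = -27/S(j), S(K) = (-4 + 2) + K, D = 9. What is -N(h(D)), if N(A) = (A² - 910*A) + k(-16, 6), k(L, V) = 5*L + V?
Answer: -169093/49 ≈ -3450.9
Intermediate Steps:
S(K) = -2 + K
h(j) = -27/(-2 + j)
k(L, V) = V + 5*L
N(A) = -74 + A² - 910*A (N(A) = (A² - 910*A) + (6 + 5*(-16)) = (A² - 910*A) + (6 - 80) = (A² - 910*A) - 74 = -74 + A² - 910*A)
-N(h(D)) = -(-74 + (-27/(-2 + 9))² - (-24570)/(-2 + 9)) = -(-74 + (-27/7)² - (-24570)/7) = -(-74 + (-27*⅐)² - (-24570)/7) = -(-74 + (-27/7)² - 910*(-27/7)) = -(-74 + 729/49 + 3510) = -1*169093/49 = -169093/49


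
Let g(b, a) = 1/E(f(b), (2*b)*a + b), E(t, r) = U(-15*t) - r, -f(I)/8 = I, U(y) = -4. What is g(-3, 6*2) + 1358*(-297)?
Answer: -28636145/71 ≈ -4.0333e+5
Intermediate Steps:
f(I) = -8*I
E(t, r) = -4 - r
g(b, a) = 1/(-4 - b - 2*a*b) (g(b, a) = 1/(-4 - ((2*b)*a + b)) = 1/(-4 - (2*a*b + b)) = 1/(-4 - (b + 2*a*b)) = 1/(-4 + (-b - 2*a*b)) = 1/(-4 - b - 2*a*b))
g(-3, 6*2) + 1358*(-297) = -1/(4 - 3*(1 + 2*(6*2))) + 1358*(-297) = -1/(4 - 3*(1 + 2*12)) - 403326 = -1/(4 - 3*(1 + 24)) - 403326 = -1/(4 - 3*25) - 403326 = -1/(4 - 75) - 403326 = -1/(-71) - 403326 = -1*(-1/71) - 403326 = 1/71 - 403326 = -28636145/71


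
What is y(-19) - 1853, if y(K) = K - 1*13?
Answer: -1885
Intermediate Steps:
y(K) = -13 + K (y(K) = K - 13 = -13 + K)
y(-19) - 1853 = (-13 - 19) - 1853 = -32 - 1853 = -1885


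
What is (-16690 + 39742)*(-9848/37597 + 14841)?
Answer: 12862260562908/37597 ≈ 3.4211e+8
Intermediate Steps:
(-16690 + 39742)*(-9848/37597 + 14841) = 23052*(-9848*1/37597 + 14841) = 23052*(-9848/37597 + 14841) = 23052*(557967229/37597) = 12862260562908/37597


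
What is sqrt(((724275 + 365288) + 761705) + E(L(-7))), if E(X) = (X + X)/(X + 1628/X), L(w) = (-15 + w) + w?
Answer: sqrt(11285261681406)/2469 ≈ 1360.6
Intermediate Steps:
L(w) = -15 + 2*w
E(X) = 2*X/(X + 1628/X) (E(X) = (2*X)/(X + 1628/X) = 2*X/(X + 1628/X))
sqrt(((724275 + 365288) + 761705) + E(L(-7))) = sqrt(((724275 + 365288) + 761705) + 2*(-15 + 2*(-7))**2/(1628 + (-15 + 2*(-7))**2)) = sqrt((1089563 + 761705) + 2*(-15 - 14)**2/(1628 + (-15 - 14)**2)) = sqrt(1851268 + 2*(-29)**2/(1628 + (-29)**2)) = sqrt(1851268 + 2*841/(1628 + 841)) = sqrt(1851268 + 2*841/2469) = sqrt(1851268 + 2*841*(1/2469)) = sqrt(1851268 + 1682/2469) = sqrt(4570782374/2469) = sqrt(11285261681406)/2469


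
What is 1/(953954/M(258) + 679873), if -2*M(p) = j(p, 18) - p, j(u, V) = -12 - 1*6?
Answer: 69/47388214 ≈ 1.4561e-6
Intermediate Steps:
j(u, V) = -18 (j(u, V) = -12 - 6 = -18)
M(p) = 9 + p/2 (M(p) = -(-18 - p)/2 = 9 + p/2)
1/(953954/M(258) + 679873) = 1/(953954/(9 + (1/2)*258) + 679873) = 1/(953954/(9 + 129) + 679873) = 1/(953954/138 + 679873) = 1/(953954*(1/138) + 679873) = 1/(476977/69 + 679873) = 1/(47388214/69) = 69/47388214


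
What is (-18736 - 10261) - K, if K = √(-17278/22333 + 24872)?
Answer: -28997 - √12404844705634/22333 ≈ -29155.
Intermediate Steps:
K = √12404844705634/22333 (K = √(-17278*1/22333 + 24872) = √(-17278/22333 + 24872) = √(555449098/22333) = √12404844705634/22333 ≈ 157.71)
(-18736 - 10261) - K = (-18736 - 10261) - √12404844705634/22333 = -28997 - √12404844705634/22333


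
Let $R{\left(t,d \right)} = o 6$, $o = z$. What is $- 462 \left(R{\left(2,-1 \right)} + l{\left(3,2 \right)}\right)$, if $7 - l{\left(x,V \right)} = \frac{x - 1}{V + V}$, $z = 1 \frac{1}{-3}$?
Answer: $-2079$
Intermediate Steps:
$z = - \frac{1}{3}$ ($z = 1 \left(- \frac{1}{3}\right) = - \frac{1}{3} \approx -0.33333$)
$l{\left(x,V \right)} = 7 - \frac{-1 + x}{2 V}$ ($l{\left(x,V \right)} = 7 - \frac{x - 1}{V + V} = 7 - \frac{-1 + x}{2 V}$)
$o = - \frac{1}{3} \approx -0.33333$
$R{\left(t,d \right)} = -2$ ($R{\left(t,d \right)} = \left(- \frac{1}{3}\right) 6 = -2$)
$- 462 \left(R{\left(2,-1 \right)} + l{\left(3,2 \right)}\right) = - 462 \left(-2 + \frac{1 - 3 + 14 \cdot 2}{2 \cdot 2}\right) = - 462 \left(-2 + \frac{1}{2} \cdot \frac{1}{2} \left(1 - 3 + 28\right)\right) = - 462 \left(-2 + \frac{1}{2} \cdot \frac{1}{2} \cdot 26\right) = - 462 \left(-2 + \frac{13}{2}\right) = \left(-462\right) \frac{9}{2} = -2079$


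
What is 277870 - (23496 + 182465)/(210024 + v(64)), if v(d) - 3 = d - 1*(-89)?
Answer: 58402510639/210180 ≈ 2.7787e+5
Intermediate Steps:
v(d) = 92 + d (v(d) = 3 + (d - 1*(-89)) = 3 + (d + 89) = 3 + (89 + d) = 92 + d)
277870 - (23496 + 182465)/(210024 + v(64)) = 277870 - (23496 + 182465)/(210024 + (92 + 64)) = 277870 - 205961/(210024 + 156) = 277870 - 205961/210180 = 58402510639/210180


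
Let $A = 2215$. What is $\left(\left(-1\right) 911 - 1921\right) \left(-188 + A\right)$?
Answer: $-5740464$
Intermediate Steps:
$\left(\left(-1\right) 911 - 1921\right) \left(-188 + A\right) = \left(\left(-1\right) 911 - 1921\right) \left(-188 + 2215\right) = \left(-911 - 1921\right) 2027 = \left(-2832\right) 2027 = -5740464$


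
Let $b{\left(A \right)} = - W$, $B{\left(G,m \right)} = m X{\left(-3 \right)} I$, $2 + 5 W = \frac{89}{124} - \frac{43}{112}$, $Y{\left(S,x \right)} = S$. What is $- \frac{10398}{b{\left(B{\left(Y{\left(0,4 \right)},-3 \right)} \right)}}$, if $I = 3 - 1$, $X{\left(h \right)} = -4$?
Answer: $- \frac{36101856}{1157} \approx -31203.0$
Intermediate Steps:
$W = - \frac{1157}{3472}$ ($W = - \frac{2}{5} + \frac{\frac{89}{124} - \frac{43}{112}}{5} = - \frac{2}{5} + \frac{1}{5} \cdot \frac{1159}{3472} = - \frac{2}{5} + \frac{1159}{17360} = - \frac{1157}{3472} \approx -0.33324$)
$I = 2$
$B{\left(G,m \right)} = - 8 m$ ($B{\left(G,m \right)} = m \left(-4\right) 2 = - 4 m 2 = - 8 m$)
$b{\left(A \right)} = \frac{1157}{3472}$ ($b{\left(A \right)} = \left(-1\right) \left(- \frac{1157}{3472}\right) = \frac{1157}{3472}$)
$- \frac{10398}{b{\left(B{\left(Y{\left(0,4 \right)},-3 \right)} \right)}} = - \frac{10398}{\frac{1157}{3472}} = \left(-10398\right) \frac{3472}{1157} = - \frac{36101856}{1157}$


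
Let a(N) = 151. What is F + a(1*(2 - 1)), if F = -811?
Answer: -660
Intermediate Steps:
F + a(1*(2 - 1)) = -811 + 151 = -660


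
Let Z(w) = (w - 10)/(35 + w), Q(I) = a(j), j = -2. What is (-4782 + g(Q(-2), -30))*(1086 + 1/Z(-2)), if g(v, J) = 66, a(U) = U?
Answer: -5108607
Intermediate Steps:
Q(I) = -2
Z(w) = (-10 + w)/(35 + w)
(-4782 + g(Q(-2), -30))*(1086 + 1/Z(-2)) = (-4782 + 66)*(1086 + 1/((-10 - 2)/(35 - 2))) = -4716*(1086 + 1/(-12/33)) = -4716*(1086 + 1/((1/33)*(-12))) = -4716*(1086 + 1/(-4/11)) = -4716*(1086 - 11/4) = -4716*4333/4 = -5108607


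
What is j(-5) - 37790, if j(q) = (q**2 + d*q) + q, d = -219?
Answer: -36675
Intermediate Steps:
j(q) = q**2 - 218*q (j(q) = (q**2 - 219*q) + q = q**2 - 218*q)
j(-5) - 37790 = -5*(-218 - 5) - 37790 = -5*(-223) - 37790 = 1115 - 37790 = -36675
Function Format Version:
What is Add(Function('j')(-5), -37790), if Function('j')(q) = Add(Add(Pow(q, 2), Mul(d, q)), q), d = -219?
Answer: -36675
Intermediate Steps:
Function('j')(q) = Add(Pow(q, 2), Mul(-218, q)) (Function('j')(q) = Add(Add(Pow(q, 2), Mul(-219, q)), q) = Add(Pow(q, 2), Mul(-218, q)))
Add(Function('j')(-5), -37790) = Add(Mul(-5, Add(-218, -5)), -37790) = Add(Mul(-5, -223), -37790) = Add(1115, -37790) = -36675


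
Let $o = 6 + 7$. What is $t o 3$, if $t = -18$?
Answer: $-702$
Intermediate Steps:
$o = 13$
$t o 3 = - 18 \cdot 13 \cdot 3 = \left(-18\right) 39 = -702$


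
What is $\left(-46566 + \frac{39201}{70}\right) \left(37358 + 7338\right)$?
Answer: $- \frac{71969923812}{35} \approx -2.0563 \cdot 10^{9}$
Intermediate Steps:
$\left(-46566 + \frac{39201}{70}\right) \left(37358 + 7338\right) = \left(-46566 + 39201 \cdot \frac{1}{70}\right) 44696 = \left(-46566 + \frac{39201}{70}\right) 44696 = \left(- \frac{3220419}{70}\right) 44696 = - \frac{71969923812}{35}$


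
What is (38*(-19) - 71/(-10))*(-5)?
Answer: 7149/2 ≈ 3574.5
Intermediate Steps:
(38*(-19) - 71/(-10))*(-5) = (-722 - 71*(-1/10))*(-5) = (-722 + 71/10)*(-5) = -7149/10*(-5) = 7149/2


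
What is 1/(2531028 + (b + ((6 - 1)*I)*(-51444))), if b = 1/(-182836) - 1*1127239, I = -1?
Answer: 182836/303692241523 ≈ 6.0204e-7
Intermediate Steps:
b = -206099869805/182836 (b = -1/182836 - 1127239 = -206099869805/182836 ≈ -1.1272e+6)
1/(2531028 + (b + ((6 - 1)*I)*(-51444))) = 1/(2531028 + (-206099869805/182836 + ((6 - 1)*(-1))*(-51444))) = 1/(2531028 + (-206099869805/182836 + (5*(-1))*(-51444))) = 1/(2531028 + (-206099869805/182836 - 5*(-51444))) = 1/(2531028 + (-206099869805/182836 + 257220)) = 1/(2531028 - 159070793885/182836) = 1/(303692241523/182836) = 182836/303692241523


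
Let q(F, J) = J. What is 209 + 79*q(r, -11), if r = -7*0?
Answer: -660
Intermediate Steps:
r = 0
209 + 79*q(r, -11) = 209 + 79*(-11) = 209 - 869 = -660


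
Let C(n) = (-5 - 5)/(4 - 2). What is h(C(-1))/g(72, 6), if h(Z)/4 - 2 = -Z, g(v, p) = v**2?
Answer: 7/1296 ≈ 0.0054012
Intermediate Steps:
C(n) = -5 (C(n) = -10/2 = -10*1/2 = -5)
h(Z) = 8 - 4*Z (h(Z) = 8 + 4*(-Z) = 8 - 4*Z)
h(C(-1))/g(72, 6) = (8 - 4*(-5))/(72**2) = (8 + 20)/5184 = 28*(1/5184) = 7/1296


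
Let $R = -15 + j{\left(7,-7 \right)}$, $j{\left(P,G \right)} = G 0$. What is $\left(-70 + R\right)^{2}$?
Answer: $7225$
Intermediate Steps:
$j{\left(P,G \right)} = 0$
$R = -15$ ($R = -15 + 0 = -15$)
$\left(-70 + R\right)^{2} = \left(-70 - 15\right)^{2} = \left(-85\right)^{2} = 7225$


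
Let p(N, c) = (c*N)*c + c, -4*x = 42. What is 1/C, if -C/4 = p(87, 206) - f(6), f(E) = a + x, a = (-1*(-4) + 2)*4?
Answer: -1/14768498 ≈ -6.7712e-8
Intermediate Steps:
x = -21/2 (x = -¼*42 = -21/2 ≈ -10.500)
a = 24 (a = (4 + 2)*4 = 6*4 = 24)
f(E) = 27/2 (f(E) = 24 - 21/2 = 27/2)
p(N, c) = c + N*c² (p(N, c) = (N*c)*c + c = N*c² + c = c + N*c²)
C = -14768498 (C = -4*(206*(1 + 87*206) - 1*27/2) = -4*(206*(1 + 17922) - 27/2) = -4*(206*17923 - 27/2) = -4*(3692138 - 27/2) = -4*7384249/2 = -14768498)
1/C = 1/(-14768498) = -1/14768498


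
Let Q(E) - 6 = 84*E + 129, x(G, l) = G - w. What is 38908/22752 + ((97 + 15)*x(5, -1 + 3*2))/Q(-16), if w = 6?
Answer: 4132333/2292264 ≈ 1.8027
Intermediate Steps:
x(G, l) = -6 + G (x(G, l) = G - 1*6 = G - 6 = -6 + G)
Q(E) = 135 + 84*E (Q(E) = 6 + (84*E + 129) = 6 + (129 + 84*E) = 135 + 84*E)
38908/22752 + ((97 + 15)*x(5, -1 + 3*2))/Q(-16) = 38908/22752 + ((97 + 15)*(-6 + 5))/(135 + 84*(-16)) = 38908*(1/22752) + (112*(-1))/(135 - 1344) = 9727/5688 - 112/(-1209) = 9727/5688 - 112*(-1/1209) = 9727/5688 + 112/1209 = 4132333/2292264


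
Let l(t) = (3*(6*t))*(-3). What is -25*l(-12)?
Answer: -16200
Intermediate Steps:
l(t) = -54*t (l(t) = (18*t)*(-3) = -54*t)
-25*l(-12) = -(-1350)*(-12) = -25*648 = -16200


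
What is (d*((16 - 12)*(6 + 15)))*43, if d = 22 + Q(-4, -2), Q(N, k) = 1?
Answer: 83076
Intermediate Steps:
d = 23 (d = 22 + 1 = 23)
(d*((16 - 12)*(6 + 15)))*43 = (23*((16 - 12)*(6 + 15)))*43 = (23*(4*21))*43 = (23*84)*43 = 1932*43 = 83076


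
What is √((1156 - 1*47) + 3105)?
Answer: 7*√86 ≈ 64.915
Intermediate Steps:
√((1156 - 1*47) + 3105) = √((1156 - 47) + 3105) = √(1109 + 3105) = √4214 = 7*√86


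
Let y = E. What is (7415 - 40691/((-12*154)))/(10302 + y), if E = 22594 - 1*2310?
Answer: 1963373/8074704 ≈ 0.24315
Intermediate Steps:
E = 20284 (E = 22594 - 2310 = 20284)
y = 20284
(7415 - 40691/((-12*154)))/(10302 + y) = (7415 - 40691/((-12*154)))/(10302 + 20284) = (7415 - 40691/(-1848))/30586 = (7415 - 40691*(-1/1848))*(1/30586) = (7415 + 5813/264)*(1/30586) = (1963373/264)*(1/30586) = 1963373/8074704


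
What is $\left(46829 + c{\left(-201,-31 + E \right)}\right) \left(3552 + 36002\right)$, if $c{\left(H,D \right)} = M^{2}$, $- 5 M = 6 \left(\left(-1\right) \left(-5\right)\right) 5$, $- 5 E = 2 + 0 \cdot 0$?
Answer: $1887872866$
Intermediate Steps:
$E = - \frac{2}{5}$ ($E = - \frac{2 + 0 \cdot 0}{5} = - \frac{2 + 0}{5} = \left(- \frac{1}{5}\right) 2 = - \frac{2}{5} \approx -0.4$)
$M = -30$ ($M = - \frac{6 \left(\left(-1\right) \left(-5\right)\right) 5}{5} = - \frac{6 \cdot 5 \cdot 5}{5} = - \frac{30 \cdot 5}{5} = \left(- \frac{1}{5}\right) 150 = -30$)
$c{\left(H,D \right)} = 900$ ($c{\left(H,D \right)} = \left(-30\right)^{2} = 900$)
$\left(46829 + c{\left(-201,-31 + E \right)}\right) \left(3552 + 36002\right) = \left(46829 + 900\right) \left(3552 + 36002\right) = 47729 \cdot 39554 = 1887872866$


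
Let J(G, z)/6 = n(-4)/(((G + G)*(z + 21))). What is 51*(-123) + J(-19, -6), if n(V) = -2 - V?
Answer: -595937/95 ≈ -6273.0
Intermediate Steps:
J(G, z) = 6/(G*(21 + z)) (J(G, z) = 6*((-2 - 1*(-4))/(((G + G)*(z + 21)))) = 6*((-2 + 4)/(((2*G)*(21 + z)))) = 6*(2/((2*G*(21 + z)))) = 6*(2*(1/(2*G*(21 + z)))) = 6*(1/(G*(21 + z))) = 6/(G*(21 + z)))
51*(-123) + J(-19, -6) = 51*(-123) + 6/(-19*(21 - 6)) = -6273 + 6*(-1/19)/15 = -6273 + 6*(-1/19)*(1/15) = -6273 - 2/95 = -595937/95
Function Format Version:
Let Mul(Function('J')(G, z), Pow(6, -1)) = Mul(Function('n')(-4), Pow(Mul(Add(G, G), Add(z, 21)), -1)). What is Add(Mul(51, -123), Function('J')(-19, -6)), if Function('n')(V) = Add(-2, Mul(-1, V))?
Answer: Rational(-595937, 95) ≈ -6273.0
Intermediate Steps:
Function('J')(G, z) = Mul(6, Pow(G, -1), Pow(Add(21, z), -1)) (Function('J')(G, z) = Mul(6, Mul(Add(-2, Mul(-1, -4)), Pow(Mul(Add(G, G), Add(z, 21)), -1))) = Mul(6, Mul(Add(-2, 4), Pow(Mul(Mul(2, G), Add(21, z)), -1))) = Mul(6, Mul(2, Pow(Mul(2, G, Add(21, z)), -1))) = Mul(6, Mul(2, Mul(Rational(1, 2), Pow(G, -1), Pow(Add(21, z), -1)))) = Mul(6, Mul(Pow(G, -1), Pow(Add(21, z), -1))) = Mul(6, Pow(G, -1), Pow(Add(21, z), -1)))
Add(Mul(51, -123), Function('J')(-19, -6)) = Add(Mul(51, -123), Mul(6, Pow(-19, -1), Pow(Add(21, -6), -1))) = Add(-6273, Mul(6, Rational(-1, 19), Pow(15, -1))) = Add(-6273, Mul(6, Rational(-1, 19), Rational(1, 15))) = Add(-6273, Rational(-2, 95)) = Rational(-595937, 95)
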